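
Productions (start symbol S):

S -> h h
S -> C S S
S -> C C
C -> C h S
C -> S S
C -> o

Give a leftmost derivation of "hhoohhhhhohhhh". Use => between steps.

S => CSS => SSSS => hhSSS => hhCCSS => hhChSCSS => hhSShSCSS => hhCCShSCSS => hhoCShSCSS => hhooShSCSS => hhoohhhSCSS => hhoohhhhhCSS => hhoohhhhhoSS => hhoohhhhhohhS => hhoohhhhhohhhh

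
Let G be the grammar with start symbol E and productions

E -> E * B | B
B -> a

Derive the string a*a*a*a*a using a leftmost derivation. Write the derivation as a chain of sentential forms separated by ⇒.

E ⇒ E*B ⇒ E*B*B ⇒ E*B*B*B ⇒ E*B*B*B*B ⇒ B*B*B*B*B ⇒ a*B*B*B*B ⇒ a*a*B*B*B ⇒ a*a*a*B*B ⇒ a*a*a*a*B ⇒ a*a*a*a*a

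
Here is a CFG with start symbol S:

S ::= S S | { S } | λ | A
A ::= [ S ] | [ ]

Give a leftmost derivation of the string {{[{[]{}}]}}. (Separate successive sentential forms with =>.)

S => {S} => {{S}} => {{A}} => {{[S]}} => {{[{S}]}} => {{[{SS}]}} => {{[{AS}]}} => {{[{[]S}]}} => {{[{[]SS}]}} => {{[{[]{S}S}]}} => {{[{[]{}S}]}} => {{[{[]{}}]}}

S => {S}   [S ::= { S }]
{S} => {{S}}   [S ::= { S }]
{{S}} => {{A}}   [S ::= A]
{{A}} => {{[S]}}   [A ::= [ S ]]
{{[S]}} => {{[{S}]}}   [S ::= { S }]
{{[{S}]}} => {{[{SS}]}}   [S ::= S S]
{{[{SS}]}} => {{[{AS}]}}   [S ::= A]
{{[{AS}]}} => {{[{[]S}]}}   [A ::= [ ]]
{{[{[]S}]}} => {{[{[]SS}]}}   [S ::= S S]
{{[{[]SS}]}} => {{[{[]{S}S}]}}   [S ::= { S }]
{{[{[]{S}S}]}} => {{[{[]{}S}]}}   [S ::= λ]
{{[{[]{}S}]}} => {{[{[]{}}]}}   [S ::= λ]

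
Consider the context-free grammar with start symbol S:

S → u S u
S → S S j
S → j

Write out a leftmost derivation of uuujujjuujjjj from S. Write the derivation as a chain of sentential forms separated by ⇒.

S ⇒ SSj ⇒ SSjSj ⇒ uSuSjSj ⇒ uuSuuSjSj ⇒ uuSSjuuSjSj ⇒ uuuSuSjuuSjSj ⇒ uuujuSjuuSjSj ⇒ uuujujjuuSjSj ⇒ uuujujjuujjSj ⇒ uuujujjuujjjj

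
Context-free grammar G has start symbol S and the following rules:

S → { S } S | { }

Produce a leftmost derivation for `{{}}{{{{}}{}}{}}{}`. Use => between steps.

S => {S}S => {{}}S => {{}}{S}S => {{}}{{S}S}S => {{}}{{{S}S}S}S => {{}}{{{{}}S}S}S => {{}}{{{{}}{}}S}S => {{}}{{{{}}{}}{}}S => {{}}{{{{}}{}}{}}{}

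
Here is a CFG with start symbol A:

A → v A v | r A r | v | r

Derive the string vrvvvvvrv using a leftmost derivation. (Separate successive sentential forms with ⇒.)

A ⇒ vAv ⇒ vrArv ⇒ vrvAvrv ⇒ vrvvAvvrv ⇒ vrvvvvvrv

A ⇒ vAv   [A → v A v]
vAv ⇒ vrArv   [A → r A r]
vrArv ⇒ vrvAvrv   [A → v A v]
vrvAvrv ⇒ vrvvAvvrv   [A → v A v]
vrvvAvvrv ⇒ vrvvvvvrv   [A → v]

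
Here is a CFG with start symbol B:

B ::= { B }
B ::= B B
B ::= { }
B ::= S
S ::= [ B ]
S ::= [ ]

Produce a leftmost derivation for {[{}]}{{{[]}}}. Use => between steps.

B => BB   [B ::= B B]
BB => {B}B   [B ::= { B }]
{B}B => {S}B   [B ::= S]
{S}B => {[B]}B   [S ::= [ B ]]
{[B]}B => {[{}]}B   [B ::= { }]
{[{}]}B => {[{}]}{B}   [B ::= { B }]
{[{}]}{B} => {[{}]}{{B}}   [B ::= { B }]
{[{}]}{{B}} => {[{}]}{{{B}}}   [B ::= { B }]
{[{}]}{{{B}}} => {[{}]}{{{S}}}   [B ::= S]
{[{}]}{{{S}}} => {[{}]}{{{[]}}}   [S ::= [ ]]

B => BB => {B}B => {S}B => {[B]}B => {[{}]}B => {[{}]}{B} => {[{}]}{{B}} => {[{}]}{{{B}}} => {[{}]}{{{S}}} => {[{}]}{{{[]}}}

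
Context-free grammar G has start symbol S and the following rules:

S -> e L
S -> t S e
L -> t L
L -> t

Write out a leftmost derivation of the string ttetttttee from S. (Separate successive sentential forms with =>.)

S => tSe   [S -> t S e]
tSe => ttSee   [S -> t S e]
ttSee => tteLee   [S -> e L]
tteLee => ttetLee   [L -> t L]
ttetLee => ttettLee   [L -> t L]
ttettLee => ttetttLee   [L -> t L]
ttetttLee => ttettttLee   [L -> t L]
ttettttLee => ttetttttee   [L -> t]

S=>tSe=>ttSee=>tteLee=>ttetLee=>ttettLee=>ttetttLee=>ttettttLee=>ttetttttee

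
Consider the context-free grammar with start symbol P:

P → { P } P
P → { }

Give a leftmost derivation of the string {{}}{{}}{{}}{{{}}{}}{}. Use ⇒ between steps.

P ⇒ {P}P ⇒ {{}}P ⇒ {{}}{P}P ⇒ {{}}{{}}P ⇒ {{}}{{}}{P}P ⇒ {{}}{{}}{{}}P ⇒ {{}}{{}}{{}}{P}P ⇒ {{}}{{}}{{}}{{P}P}P ⇒ {{}}{{}}{{}}{{{}}P}P ⇒ {{}}{{}}{{}}{{{}}{}}P ⇒ {{}}{{}}{{}}{{{}}{}}{}

P ⇒ {P}P   [P → { P } P]
{P}P ⇒ {{}}P   [P → { }]
{{}}P ⇒ {{}}{P}P   [P → { P } P]
{{}}{P}P ⇒ {{}}{{}}P   [P → { }]
{{}}{{}}P ⇒ {{}}{{}}{P}P   [P → { P } P]
{{}}{{}}{P}P ⇒ {{}}{{}}{{}}P   [P → { }]
{{}}{{}}{{}}P ⇒ {{}}{{}}{{}}{P}P   [P → { P } P]
{{}}{{}}{{}}{P}P ⇒ {{}}{{}}{{}}{{P}P}P   [P → { P } P]
{{}}{{}}{{}}{{P}P}P ⇒ {{}}{{}}{{}}{{{}}P}P   [P → { }]
{{}}{{}}{{}}{{{}}P}P ⇒ {{}}{{}}{{}}{{{}}{}}P   [P → { }]
{{}}{{}}{{}}{{{}}{}}P ⇒ {{}}{{}}{{}}{{{}}{}}{}   [P → { }]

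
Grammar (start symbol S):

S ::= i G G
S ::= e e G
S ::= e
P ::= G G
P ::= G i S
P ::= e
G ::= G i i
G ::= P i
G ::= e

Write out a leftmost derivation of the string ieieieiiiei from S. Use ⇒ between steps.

S⇒iGG⇒iPiG⇒iGGiG⇒iPiGiG⇒iGiSiGiG⇒ieiSiGiG⇒ieieiGiG⇒ieieiGiiiG⇒ieieieiiiG⇒ieieieiiiPi⇒ieieieiiiei

S ⇒ iGG   [S ::= i G G]
iGG ⇒ iPiG   [G ::= P i]
iPiG ⇒ iGGiG   [P ::= G G]
iGGiG ⇒ iPiGiG   [G ::= P i]
iPiGiG ⇒ iGiSiGiG   [P ::= G i S]
iGiSiGiG ⇒ ieiSiGiG   [G ::= e]
ieiSiGiG ⇒ ieieiGiG   [S ::= e]
ieieiGiG ⇒ ieieiGiiiG   [G ::= G i i]
ieieiGiiiG ⇒ ieieieiiiG   [G ::= e]
ieieieiiiG ⇒ ieieieiiiPi   [G ::= P i]
ieieieiiiPi ⇒ ieieieiiiei   [P ::= e]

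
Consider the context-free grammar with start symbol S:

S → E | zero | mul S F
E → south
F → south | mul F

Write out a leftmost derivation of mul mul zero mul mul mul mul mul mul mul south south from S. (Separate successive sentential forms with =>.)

S => mul S F => mul mul S F F => mul mul zero F F => mul mul zero mul F F => mul mul zero mul mul F F => mul mul zero mul mul mul F F => mul mul zero mul mul mul mul F F => mul mul zero mul mul mul mul mul F F => mul mul zero mul mul mul mul mul mul F F => mul mul zero mul mul mul mul mul mul mul F F => mul mul zero mul mul mul mul mul mul mul south F => mul mul zero mul mul mul mul mul mul mul south south

S => mul S F   [S → mul S F]
mul S F => mul mul S F F   [S → mul S F]
mul mul S F F => mul mul zero F F   [S → zero]
mul mul zero F F => mul mul zero mul F F   [F → mul F]
mul mul zero mul F F => mul mul zero mul mul F F   [F → mul F]
mul mul zero mul mul F F => mul mul zero mul mul mul F F   [F → mul F]
mul mul zero mul mul mul F F => mul mul zero mul mul mul mul F F   [F → mul F]
mul mul zero mul mul mul mul F F => mul mul zero mul mul mul mul mul F F   [F → mul F]
mul mul zero mul mul mul mul mul F F => mul mul zero mul mul mul mul mul mul F F   [F → mul F]
mul mul zero mul mul mul mul mul mul F F => mul mul zero mul mul mul mul mul mul mul F F   [F → mul F]
mul mul zero mul mul mul mul mul mul mul F F => mul mul zero mul mul mul mul mul mul mul south F   [F → south]
mul mul zero mul mul mul mul mul mul mul south F => mul mul zero mul mul mul mul mul mul mul south south   [F → south]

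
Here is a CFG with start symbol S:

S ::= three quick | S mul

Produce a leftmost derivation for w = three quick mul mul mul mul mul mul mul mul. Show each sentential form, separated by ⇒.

S ⇒ S mul ⇒ S mul mul ⇒ S mul mul mul ⇒ S mul mul mul mul ⇒ S mul mul mul mul mul ⇒ S mul mul mul mul mul mul ⇒ S mul mul mul mul mul mul mul ⇒ S mul mul mul mul mul mul mul mul ⇒ three quick mul mul mul mul mul mul mul mul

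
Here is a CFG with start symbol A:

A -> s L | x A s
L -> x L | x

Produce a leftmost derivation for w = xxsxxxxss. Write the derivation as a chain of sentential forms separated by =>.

A => xAs => xxAss => xxsLss => xxsxLss => xxsxxLss => xxsxxxLss => xxsxxxxss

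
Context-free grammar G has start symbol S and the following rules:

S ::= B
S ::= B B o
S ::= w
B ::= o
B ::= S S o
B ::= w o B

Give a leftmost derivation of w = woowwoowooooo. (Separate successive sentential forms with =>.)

S => BBo   [S ::= B B o]
BBo => woBBo   [B ::= w o B]
woBBo => wooBo   [B ::= o]
wooBo => wooSSoo   [B ::= S S o]
wooSSoo => woowSoo   [S ::= w]
woowSoo => woowBBooo   [S ::= B B o]
woowBBooo => woowSSoBooo   [B ::= S S o]
woowSSoBooo => woowBSoBooo   [S ::= B]
woowBSoBooo => woowwoBSoBooo   [B ::= w o B]
woowwoBSoBooo => woowwooSoBooo   [B ::= o]
woowwooSoBooo => woowwoowoBooo   [S ::= w]
woowwoowoBooo => woowwoowooooo   [B ::= o]

S => BBo => woBBo => wooBo => wooSSoo => woowSoo => woowBBooo => woowSSoBooo => woowBSoBooo => woowwoBSoBooo => woowwooSoBooo => woowwoowoBooo => woowwoowooooo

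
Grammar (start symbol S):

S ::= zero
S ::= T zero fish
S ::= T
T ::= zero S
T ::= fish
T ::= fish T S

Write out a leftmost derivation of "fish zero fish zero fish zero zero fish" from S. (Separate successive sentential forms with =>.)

S => T zero fish => fish T S zero fish => fish zero S S zero fish => fish zero T zero fish S zero fish => fish zero fish zero fish S zero fish => fish zero fish zero fish zero zero fish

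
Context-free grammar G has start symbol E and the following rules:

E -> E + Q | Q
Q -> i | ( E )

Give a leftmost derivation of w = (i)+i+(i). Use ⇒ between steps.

E⇒E+Q⇒E+Q+Q⇒Q+Q+Q⇒(E)+Q+Q⇒(Q)+Q+Q⇒(i)+Q+Q⇒(i)+i+Q⇒(i)+i+(E)⇒(i)+i+(Q)⇒(i)+i+(i)

E ⇒ E+Q   [E -> E + Q]
E+Q ⇒ E+Q+Q   [E -> E + Q]
E+Q+Q ⇒ Q+Q+Q   [E -> Q]
Q+Q+Q ⇒ (E)+Q+Q   [Q -> ( E )]
(E)+Q+Q ⇒ (Q)+Q+Q   [E -> Q]
(Q)+Q+Q ⇒ (i)+Q+Q   [Q -> i]
(i)+Q+Q ⇒ (i)+i+Q   [Q -> i]
(i)+i+Q ⇒ (i)+i+(E)   [Q -> ( E )]
(i)+i+(E) ⇒ (i)+i+(Q)   [E -> Q]
(i)+i+(Q) ⇒ (i)+i+(i)   [Q -> i]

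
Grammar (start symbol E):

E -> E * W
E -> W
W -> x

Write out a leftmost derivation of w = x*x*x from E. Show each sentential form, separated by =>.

E => E*W   [E -> E * W]
E*W => E*W*W   [E -> E * W]
E*W*W => W*W*W   [E -> W]
W*W*W => x*W*W   [W -> x]
x*W*W => x*x*W   [W -> x]
x*x*W => x*x*x   [W -> x]

E => E*W => E*W*W => W*W*W => x*W*W => x*x*W => x*x*x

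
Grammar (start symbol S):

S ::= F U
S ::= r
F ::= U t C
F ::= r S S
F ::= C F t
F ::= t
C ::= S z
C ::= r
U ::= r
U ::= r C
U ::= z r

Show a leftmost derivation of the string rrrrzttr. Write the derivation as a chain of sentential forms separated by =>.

S => FU   [S ::= F U]
FU => CFtU   [F ::= C F t]
CFtU => SzFtU   [C ::= S z]
SzFtU => FUzFtU   [S ::= F U]
FUzFtU => rSSUzFtU   [F ::= r S S]
rSSUzFtU => rrSUzFtU   [S ::= r]
rrSUzFtU => rrrUzFtU   [S ::= r]
rrrUzFtU => rrrrzFtU   [U ::= r]
rrrrzFtU => rrrrzttU   [F ::= t]
rrrrzttU => rrrrzttr   [U ::= r]

S => FU => CFtU => SzFtU => FUzFtU => rSSUzFtU => rrSUzFtU => rrrUzFtU => rrrrzFtU => rrrrzttU => rrrrzttr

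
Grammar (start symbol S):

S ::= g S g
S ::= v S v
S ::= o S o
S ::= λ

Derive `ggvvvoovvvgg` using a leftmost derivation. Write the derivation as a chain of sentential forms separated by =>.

S => gSg => ggSgg => ggvSvgg => ggvvSvvgg => ggvvvSvvvgg => ggvvvoSovvvgg => ggvvvoovvvgg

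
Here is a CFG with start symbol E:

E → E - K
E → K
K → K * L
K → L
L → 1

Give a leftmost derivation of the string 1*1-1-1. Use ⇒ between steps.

E ⇒ E-K ⇒ E-K-K ⇒ K-K-K ⇒ K*L-K-K ⇒ L*L-K-K ⇒ 1*L-K-K ⇒ 1*1-K-K ⇒ 1*1-L-K ⇒ 1*1-1-K ⇒ 1*1-1-L ⇒ 1*1-1-1

E ⇒ E-K   [E → E - K]
E-K ⇒ E-K-K   [E → E - K]
E-K-K ⇒ K-K-K   [E → K]
K-K-K ⇒ K*L-K-K   [K → K * L]
K*L-K-K ⇒ L*L-K-K   [K → L]
L*L-K-K ⇒ 1*L-K-K   [L → 1]
1*L-K-K ⇒ 1*1-K-K   [L → 1]
1*1-K-K ⇒ 1*1-L-K   [K → L]
1*1-L-K ⇒ 1*1-1-K   [L → 1]
1*1-1-K ⇒ 1*1-1-L   [K → L]
1*1-1-L ⇒ 1*1-1-1   [L → 1]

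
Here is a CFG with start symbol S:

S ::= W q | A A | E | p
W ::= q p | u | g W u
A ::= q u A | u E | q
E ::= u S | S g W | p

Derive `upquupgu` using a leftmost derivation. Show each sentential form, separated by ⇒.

S⇒AA⇒uEA⇒upA⇒upquA⇒upquuE⇒upquuSgW⇒upquupgW⇒upquupgu

S ⇒ AA   [S ::= A A]
AA ⇒ uEA   [A ::= u E]
uEA ⇒ upA   [E ::= p]
upA ⇒ upquA   [A ::= q u A]
upquA ⇒ upquuE   [A ::= u E]
upquuE ⇒ upquuSgW   [E ::= S g W]
upquuSgW ⇒ upquupgW   [S ::= p]
upquupgW ⇒ upquupgu   [W ::= u]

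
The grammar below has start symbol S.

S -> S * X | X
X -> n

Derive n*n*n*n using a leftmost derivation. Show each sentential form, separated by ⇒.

S⇒S*X⇒S*X*X⇒S*X*X*X⇒X*X*X*X⇒n*X*X*X⇒n*n*X*X⇒n*n*n*X⇒n*n*n*n

S ⇒ S*X   [S -> S * X]
S*X ⇒ S*X*X   [S -> S * X]
S*X*X ⇒ S*X*X*X   [S -> S * X]
S*X*X*X ⇒ X*X*X*X   [S -> X]
X*X*X*X ⇒ n*X*X*X   [X -> n]
n*X*X*X ⇒ n*n*X*X   [X -> n]
n*n*X*X ⇒ n*n*n*X   [X -> n]
n*n*n*X ⇒ n*n*n*n   [X -> n]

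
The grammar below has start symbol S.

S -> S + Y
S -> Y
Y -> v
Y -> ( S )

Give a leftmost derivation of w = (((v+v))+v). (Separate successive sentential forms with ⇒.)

S ⇒ Y ⇒ (S) ⇒ (S+Y) ⇒ (Y+Y) ⇒ ((S)+Y) ⇒ ((Y)+Y) ⇒ (((S))+Y) ⇒ (((S+Y))+Y) ⇒ (((Y+Y))+Y) ⇒ (((v+Y))+Y) ⇒ (((v+v))+Y) ⇒ (((v+v))+v)

S ⇒ Y   [S -> Y]
Y ⇒ (S)   [Y -> ( S )]
(S) ⇒ (S+Y)   [S -> S + Y]
(S+Y) ⇒ (Y+Y)   [S -> Y]
(Y+Y) ⇒ ((S)+Y)   [Y -> ( S )]
((S)+Y) ⇒ ((Y)+Y)   [S -> Y]
((Y)+Y) ⇒ (((S))+Y)   [Y -> ( S )]
(((S))+Y) ⇒ (((S+Y))+Y)   [S -> S + Y]
(((S+Y))+Y) ⇒ (((Y+Y))+Y)   [S -> Y]
(((Y+Y))+Y) ⇒ (((v+Y))+Y)   [Y -> v]
(((v+Y))+Y) ⇒ (((v+v))+Y)   [Y -> v]
(((v+v))+Y) ⇒ (((v+v))+v)   [Y -> v]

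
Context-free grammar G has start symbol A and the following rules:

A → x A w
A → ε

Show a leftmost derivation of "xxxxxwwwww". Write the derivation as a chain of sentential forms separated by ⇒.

A ⇒ xAw ⇒ xxAww ⇒ xxxAwww ⇒ xxxxAwwww ⇒ xxxxxAwwwww ⇒ xxxxxwwwww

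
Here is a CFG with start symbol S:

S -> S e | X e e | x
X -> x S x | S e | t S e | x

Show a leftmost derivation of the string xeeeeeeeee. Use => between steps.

S => Se => Xeee => Seeee => Xeeeeee => Seeeeeee => Xeeeeeeeee => xeeeeeeeee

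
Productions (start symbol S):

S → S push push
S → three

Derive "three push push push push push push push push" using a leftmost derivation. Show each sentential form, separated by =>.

S => S push push => S push push push push => S push push push push push push => S push push push push push push push push => three push push push push push push push push

S => S push push   [S → S push push]
S push push => S push push push push   [S → S push push]
S push push push push => S push push push push push push   [S → S push push]
S push push push push push push => S push push push push push push push push   [S → S push push]
S push push push push push push push push => three push push push push push push push push   [S → three]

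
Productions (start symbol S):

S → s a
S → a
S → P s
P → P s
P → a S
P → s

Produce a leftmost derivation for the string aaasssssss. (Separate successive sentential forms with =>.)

S => Ps   [S → P s]
Ps => aSs   [P → a S]
aSs => aPss   [S → P s]
aPss => aaSss   [P → a S]
aaSss => aaPsss   [S → P s]
aaPsss => aaaSsss   [P → a S]
aaaSsss => aaaPssss   [S → P s]
aaaPssss => aaaPsssss   [P → P s]
aaaPsssss => aaaPssssss   [P → P s]
aaaPssssss => aaasssssss   [P → s]

S=>Ps=>aSs=>aPss=>aaSss=>aaPsss=>aaaSsss=>aaaPssss=>aaaPsssss=>aaaPssssss=>aaasssssss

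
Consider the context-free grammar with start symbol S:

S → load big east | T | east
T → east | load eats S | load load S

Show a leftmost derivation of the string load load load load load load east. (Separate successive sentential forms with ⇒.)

S ⇒ T ⇒ load load S ⇒ load load T ⇒ load load load load S ⇒ load load load load T ⇒ load load load load load load S ⇒ load load load load load load east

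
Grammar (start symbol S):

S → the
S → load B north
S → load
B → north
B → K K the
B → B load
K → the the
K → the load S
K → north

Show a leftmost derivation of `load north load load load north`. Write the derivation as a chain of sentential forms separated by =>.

S => load B north   [S → load B north]
load B north => load B load north   [B → B load]
load B load north => load B load load north   [B → B load]
load B load load north => load B load load load north   [B → B load]
load B load load load north => load north load load load north   [B → north]

S => load B north => load B load north => load B load load north => load B load load load north => load north load load load north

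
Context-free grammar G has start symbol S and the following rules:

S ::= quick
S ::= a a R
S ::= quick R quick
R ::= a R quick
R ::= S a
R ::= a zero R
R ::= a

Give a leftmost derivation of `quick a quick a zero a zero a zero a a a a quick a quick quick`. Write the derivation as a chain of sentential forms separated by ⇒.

S ⇒ quick R quick   [S ::= quick R quick]
quick R quick ⇒ quick a R quick quick   [R ::= a R quick]
quick a R quick quick ⇒ quick a S a quick quick   [R ::= S a]
quick a S a quick quick ⇒ quick a quick R quick a quick quick   [S ::= quick R quick]
quick a quick R quick a quick quick ⇒ quick a quick a zero R quick a quick quick   [R ::= a zero R]
quick a quick a zero R quick a quick quick ⇒ quick a quick a zero a zero R quick a quick quick   [R ::= a zero R]
quick a quick a zero a zero R quick a quick quick ⇒ quick a quick a zero a zero a zero R quick a quick quick   [R ::= a zero R]
quick a quick a zero a zero a zero R quick a quick quick ⇒ quick a quick a zero a zero a zero S a quick a quick quick   [R ::= S a]
quick a quick a zero a zero a zero S a quick a quick quick ⇒ quick a quick a zero a zero a zero a a R a quick a quick quick   [S ::= a a R]
quick a quick a zero a zero a zero a a R a quick a quick quick ⇒ quick a quick a zero a zero a zero a a a a quick a quick quick   [R ::= a]

S ⇒ quick R quick ⇒ quick a R quick quick ⇒ quick a S a quick quick ⇒ quick a quick R quick a quick quick ⇒ quick a quick a zero R quick a quick quick ⇒ quick a quick a zero a zero R quick a quick quick ⇒ quick a quick a zero a zero a zero R quick a quick quick ⇒ quick a quick a zero a zero a zero S a quick a quick quick ⇒ quick a quick a zero a zero a zero a a R a quick a quick quick ⇒ quick a quick a zero a zero a zero a a a a quick a quick quick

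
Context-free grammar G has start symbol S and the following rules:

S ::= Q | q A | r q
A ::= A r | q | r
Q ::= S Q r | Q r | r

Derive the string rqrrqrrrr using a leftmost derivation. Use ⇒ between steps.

S ⇒ Q ⇒ SQr ⇒ rqQr ⇒ rqSQrr ⇒ rqQQrr ⇒ rqrQrr ⇒ rqrSQrrr ⇒ rqrrqQrrr ⇒ rqrrqrrrr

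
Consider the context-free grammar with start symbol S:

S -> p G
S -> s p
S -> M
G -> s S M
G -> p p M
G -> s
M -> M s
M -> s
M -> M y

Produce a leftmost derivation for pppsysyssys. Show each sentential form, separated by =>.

S => pG   [S -> p G]
pG => pppM   [G -> p p M]
pppM => pppMs   [M -> M s]
pppMs => pppMys   [M -> M y]
pppMys => pppMsys   [M -> M s]
pppMsys => pppMssys   [M -> M s]
pppMssys => pppMyssys   [M -> M y]
pppMyssys => pppMsyssys   [M -> M s]
pppMsyssys => pppMysyssys   [M -> M y]
pppMysyssys => pppsysyssys   [M -> s]

S=>pG=>pppM=>pppMs=>pppMys=>pppMsys=>pppMssys=>pppMyssys=>pppMsyssys=>pppMysyssys=>pppsysyssys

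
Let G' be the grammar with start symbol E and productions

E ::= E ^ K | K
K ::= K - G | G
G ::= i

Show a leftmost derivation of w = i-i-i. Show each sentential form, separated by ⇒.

E ⇒ K   [E ::= K]
K ⇒ K-G   [K ::= K - G]
K-G ⇒ K-G-G   [K ::= K - G]
K-G-G ⇒ G-G-G   [K ::= G]
G-G-G ⇒ i-G-G   [G ::= i]
i-G-G ⇒ i-i-G   [G ::= i]
i-i-G ⇒ i-i-i   [G ::= i]

E ⇒ K ⇒ K-G ⇒ K-G-G ⇒ G-G-G ⇒ i-G-G ⇒ i-i-G ⇒ i-i-i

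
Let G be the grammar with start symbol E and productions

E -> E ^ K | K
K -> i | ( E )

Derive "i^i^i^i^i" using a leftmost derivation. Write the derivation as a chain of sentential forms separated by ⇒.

E ⇒ E^K   [E -> E ^ K]
E^K ⇒ E^K^K   [E -> E ^ K]
E^K^K ⇒ E^K^K^K   [E -> E ^ K]
E^K^K^K ⇒ E^K^K^K^K   [E -> E ^ K]
E^K^K^K^K ⇒ K^K^K^K^K   [E -> K]
K^K^K^K^K ⇒ i^K^K^K^K   [K -> i]
i^K^K^K^K ⇒ i^i^K^K^K   [K -> i]
i^i^K^K^K ⇒ i^i^i^K^K   [K -> i]
i^i^i^K^K ⇒ i^i^i^i^K   [K -> i]
i^i^i^i^K ⇒ i^i^i^i^i   [K -> i]

E ⇒ E^K ⇒ E^K^K ⇒ E^K^K^K ⇒ E^K^K^K^K ⇒ K^K^K^K^K ⇒ i^K^K^K^K ⇒ i^i^K^K^K ⇒ i^i^i^K^K ⇒ i^i^i^i^K ⇒ i^i^i^i^i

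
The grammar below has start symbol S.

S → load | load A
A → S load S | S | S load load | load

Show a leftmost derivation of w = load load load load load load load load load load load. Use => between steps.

S => load A   [S → load A]
load A => load S   [A → S]
load S => load load A   [S → load A]
load load A => load load S load load   [A → S load load]
load load S load load => load load load A load load   [S → load A]
load load load A load load => load load load S load load load load   [A → S load load]
load load load S load load load load => load load load load A load load load load   [S → load A]
load load load load A load load load load => load load load load S load load load load load load   [A → S load load]
load load load load S load load load load load load => load load load load load load load load load load load   [S → load]

S => load A => load S => load load A => load load S load load => load load load A load load => load load load S load load load load => load load load load A load load load load => load load load load S load load load load load load => load load load load load load load load load load load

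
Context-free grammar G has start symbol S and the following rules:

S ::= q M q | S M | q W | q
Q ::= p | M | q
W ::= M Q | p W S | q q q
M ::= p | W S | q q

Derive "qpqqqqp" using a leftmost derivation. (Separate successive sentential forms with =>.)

S => SM   [S ::= S M]
SM => SMM   [S ::= S M]
SMM => SMMM   [S ::= S M]
SMMM => SMMMM   [S ::= S M]
SMMMM => qMMMM   [S ::= q]
qMMMM => qpMMM   [M ::= p]
qpMMM => qpqqMM   [M ::= q q]
qpqqMM => qpqqqqM   [M ::= q q]
qpqqqqM => qpqqqqp   [M ::= p]

S=>SM=>SMM=>SMMM=>SMMMM=>qMMMM=>qpMMM=>qpqqMM=>qpqqqqM=>qpqqqqp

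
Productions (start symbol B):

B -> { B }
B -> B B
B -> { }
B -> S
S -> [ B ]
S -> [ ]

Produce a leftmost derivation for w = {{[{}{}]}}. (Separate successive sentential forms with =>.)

B => {B}   [B -> { B }]
{B} => {{B}}   [B -> { B }]
{{B}} => {{S}}   [B -> S]
{{S}} => {{[B]}}   [S -> [ B ]]
{{[B]}} => {{[BB]}}   [B -> B B]
{{[BB]}} => {{[{}B]}}   [B -> { }]
{{[{}B]}} => {{[{}{}]}}   [B -> { }]

B => {B} => {{B}} => {{S}} => {{[B]}} => {{[BB]}} => {{[{}B]}} => {{[{}{}]}}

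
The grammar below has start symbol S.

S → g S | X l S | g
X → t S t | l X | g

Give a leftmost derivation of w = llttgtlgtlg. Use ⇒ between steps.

S ⇒ XlS ⇒ lXlS ⇒ llXlS ⇒ lltStlS ⇒ lltXlStlS ⇒ llttStlStlS ⇒ llttgtlStlS ⇒ llttgtlgtlS ⇒ llttgtlgtlg

S ⇒ XlS   [S → X l S]
XlS ⇒ lXlS   [X → l X]
lXlS ⇒ llXlS   [X → l X]
llXlS ⇒ lltStlS   [X → t S t]
lltStlS ⇒ lltXlStlS   [S → X l S]
lltXlStlS ⇒ llttStlStlS   [X → t S t]
llttStlStlS ⇒ llttgtlStlS   [S → g]
llttgtlStlS ⇒ llttgtlgtlS   [S → g]
llttgtlgtlS ⇒ llttgtlgtlg   [S → g]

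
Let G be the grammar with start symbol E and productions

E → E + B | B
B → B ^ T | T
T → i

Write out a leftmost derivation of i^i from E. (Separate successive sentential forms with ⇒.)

E⇒B⇒B^T⇒T^T⇒i^T⇒i^i

E ⇒ B   [E → B]
B ⇒ B^T   [B → B ^ T]
B^T ⇒ T^T   [B → T]
T^T ⇒ i^T   [T → i]
i^T ⇒ i^i   [T → i]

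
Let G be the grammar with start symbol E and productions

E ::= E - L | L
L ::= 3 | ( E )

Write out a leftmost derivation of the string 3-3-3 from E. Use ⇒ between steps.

E ⇒ E-L ⇒ E-L-L ⇒ L-L-L ⇒ 3-L-L ⇒ 3-3-L ⇒ 3-3-3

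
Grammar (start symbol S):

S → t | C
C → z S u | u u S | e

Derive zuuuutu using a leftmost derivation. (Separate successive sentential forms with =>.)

S => C   [S → C]
C => zSu   [C → z S u]
zSu => zCu   [S → C]
zCu => zuuSu   [C → u u S]
zuuSu => zuuCu   [S → C]
zuuCu => zuuuuSu   [C → u u S]
zuuuuSu => zuuuutu   [S → t]

S => C => zSu => zCu => zuuSu => zuuCu => zuuuuSu => zuuuutu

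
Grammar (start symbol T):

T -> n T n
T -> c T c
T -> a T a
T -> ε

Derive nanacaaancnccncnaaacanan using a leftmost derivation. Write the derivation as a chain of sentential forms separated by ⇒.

T⇒nTn⇒naTan⇒nanTnan⇒nanaTanan⇒nanacTcanan⇒nanacaTacanan⇒nanacaaTaacanan⇒nanacaaaTaaacanan⇒nanacaaanTnaaacanan⇒nanacaaancTcnaaacanan⇒nanacaaancnTncnaaacanan⇒nanacaaancncTcncnaaacanan⇒nanacaaancnccncnaaacanan

T ⇒ nTn   [T -> n T n]
nTn ⇒ naTan   [T -> a T a]
naTan ⇒ nanTnan   [T -> n T n]
nanTnan ⇒ nanaTanan   [T -> a T a]
nanaTanan ⇒ nanacTcanan   [T -> c T c]
nanacTcanan ⇒ nanacaTacanan   [T -> a T a]
nanacaTacanan ⇒ nanacaaTaacanan   [T -> a T a]
nanacaaTaacanan ⇒ nanacaaaTaaacanan   [T -> a T a]
nanacaaaTaaacanan ⇒ nanacaaanTnaaacanan   [T -> n T n]
nanacaaanTnaaacanan ⇒ nanacaaancTcnaaacanan   [T -> c T c]
nanacaaancTcnaaacanan ⇒ nanacaaancnTncnaaacanan   [T -> n T n]
nanacaaancnTncnaaacanan ⇒ nanacaaancncTcncnaaacanan   [T -> c T c]
nanacaaancncTcncnaaacanan ⇒ nanacaaancnccncnaaacanan   [T -> ε]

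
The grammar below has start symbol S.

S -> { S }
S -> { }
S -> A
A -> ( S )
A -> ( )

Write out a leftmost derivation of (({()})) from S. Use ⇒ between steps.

S⇒A⇒(S)⇒(A)⇒((S))⇒(({S}))⇒(({A}))⇒(({()}))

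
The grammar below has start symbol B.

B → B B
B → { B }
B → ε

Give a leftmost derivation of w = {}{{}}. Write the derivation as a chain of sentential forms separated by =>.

B => BB   [B → B B]
BB => {B}B   [B → { B }]
{B}B => {}B   [B → ε]
{}B => {}{B}   [B → { B }]
{}{B} => {}{{B}}   [B → { B }]
{}{{B}} => {}{{}}   [B → ε]

B => BB => {B}B => {}B => {}{B} => {}{{B}} => {}{{}}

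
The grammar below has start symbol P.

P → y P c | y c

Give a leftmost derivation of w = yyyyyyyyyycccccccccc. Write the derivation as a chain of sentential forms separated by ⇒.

P ⇒ yPc ⇒ yyPcc ⇒ yyyPccc ⇒ yyyyPcccc ⇒ yyyyyPccccc ⇒ yyyyyyPcccccc ⇒ yyyyyyyPccccccc ⇒ yyyyyyyyPcccccccc ⇒ yyyyyyyyyPccccccccc ⇒ yyyyyyyyyycccccccccc

P ⇒ yPc   [P → y P c]
yPc ⇒ yyPcc   [P → y P c]
yyPcc ⇒ yyyPccc   [P → y P c]
yyyPccc ⇒ yyyyPcccc   [P → y P c]
yyyyPcccc ⇒ yyyyyPccccc   [P → y P c]
yyyyyPccccc ⇒ yyyyyyPcccccc   [P → y P c]
yyyyyyPcccccc ⇒ yyyyyyyPccccccc   [P → y P c]
yyyyyyyPccccccc ⇒ yyyyyyyyPcccccccc   [P → y P c]
yyyyyyyyPcccccccc ⇒ yyyyyyyyyPccccccccc   [P → y P c]
yyyyyyyyyPccccccccc ⇒ yyyyyyyyyycccccccccc   [P → y c]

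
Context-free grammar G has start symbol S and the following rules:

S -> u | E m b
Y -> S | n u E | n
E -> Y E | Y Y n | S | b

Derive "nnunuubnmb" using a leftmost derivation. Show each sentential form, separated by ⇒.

S ⇒ Emb   [S -> E m b]
Emb ⇒ YYnmb   [E -> Y Y n]
YYnmb ⇒ nYnmb   [Y -> n]
nYnmb ⇒ nnuEnmb   [Y -> n u E]
nnuEnmb ⇒ nnuYEnmb   [E -> Y E]
nnuYEnmb ⇒ nnunuEEnmb   [Y -> n u E]
nnunuEEnmb ⇒ nnunuSEnmb   [E -> S]
nnunuSEnmb ⇒ nnunuuEnmb   [S -> u]
nnunuuEnmb ⇒ nnunuubnmb   [E -> b]

S ⇒ Emb ⇒ YYnmb ⇒ nYnmb ⇒ nnuEnmb ⇒ nnuYEnmb ⇒ nnunuEEnmb ⇒ nnunuSEnmb ⇒ nnunuuEnmb ⇒ nnunuubnmb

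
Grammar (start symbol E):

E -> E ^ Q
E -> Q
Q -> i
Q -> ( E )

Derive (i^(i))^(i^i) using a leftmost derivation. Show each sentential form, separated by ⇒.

E ⇒ E^Q ⇒ Q^Q ⇒ (E)^Q ⇒ (E^Q)^Q ⇒ (Q^Q)^Q ⇒ (i^Q)^Q ⇒ (i^(E))^Q ⇒ (i^(Q))^Q ⇒ (i^(i))^Q ⇒ (i^(i))^(E) ⇒ (i^(i))^(E^Q) ⇒ (i^(i))^(Q^Q) ⇒ (i^(i))^(i^Q) ⇒ (i^(i))^(i^i)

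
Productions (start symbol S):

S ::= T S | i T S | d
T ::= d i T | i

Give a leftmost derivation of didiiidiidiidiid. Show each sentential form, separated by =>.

S => TS   [S ::= T S]
TS => diTS   [T ::= d i T]
diTS => didiTS   [T ::= d i T]
didiTS => didiiS   [T ::= i]
didiiS => didiiiTS   [S ::= i T S]
didiiiTS => didiiidiTS   [T ::= d i T]
didiiidiTS => didiiidiiS   [T ::= i]
didiiidiiS => didiiidiiTS   [S ::= T S]
didiiidiiTS => didiiidiidiTS   [T ::= d i T]
didiiidiidiTS => didiiidiidiiS   [T ::= i]
didiiidiidiiS => didiiidiidiiTS   [S ::= T S]
didiiidiidiiTS => didiiidiidiidiTS   [T ::= d i T]
didiiidiidiidiTS => didiiidiidiidiiS   [T ::= i]
didiiidiidiidiiS => didiiidiidiidiid   [S ::= d]

S => TS => diTS => didiTS => didiiS => didiiiTS => didiiidiTS => didiiidiiS => didiiidiiTS => didiiidiidiTS => didiiidiidiiS => didiiidiidiiTS => didiiidiidiidiTS => didiiidiidiidiiS => didiiidiidiidiid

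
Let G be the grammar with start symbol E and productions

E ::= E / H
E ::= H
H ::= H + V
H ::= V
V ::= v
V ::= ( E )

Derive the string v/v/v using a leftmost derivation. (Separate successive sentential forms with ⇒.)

E⇒E/H⇒E/H/H⇒H/H/H⇒V/H/H⇒v/H/H⇒v/V/H⇒v/v/H⇒v/v/V⇒v/v/v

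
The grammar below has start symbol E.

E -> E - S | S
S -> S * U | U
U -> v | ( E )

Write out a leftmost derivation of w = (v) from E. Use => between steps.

E => S => U => (E) => (S) => (U) => (v)

E => S   [E -> S]
S => U   [S -> U]
U => (E)   [U -> ( E )]
(E) => (S)   [E -> S]
(S) => (U)   [S -> U]
(U) => (v)   [U -> v]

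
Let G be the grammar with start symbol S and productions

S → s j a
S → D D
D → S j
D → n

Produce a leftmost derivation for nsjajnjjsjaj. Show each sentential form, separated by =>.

S=>DD=>SjD=>DDjD=>nDjD=>nSjjD=>nDDjjD=>nSjDjjD=>nsjajDjjD=>nsjajnjjD=>nsjajnjjSj=>nsjajnjjsjaj

S => DD   [S → D D]
DD => SjD   [D → S j]
SjD => DDjD   [S → D D]
DDjD => nDjD   [D → n]
nDjD => nSjjD   [D → S j]
nSjjD => nDDjjD   [S → D D]
nDDjjD => nSjDjjD   [D → S j]
nSjDjjD => nsjajDjjD   [S → s j a]
nsjajDjjD => nsjajnjjD   [D → n]
nsjajnjjD => nsjajnjjSj   [D → S j]
nsjajnjjSj => nsjajnjjsjaj   [S → s j a]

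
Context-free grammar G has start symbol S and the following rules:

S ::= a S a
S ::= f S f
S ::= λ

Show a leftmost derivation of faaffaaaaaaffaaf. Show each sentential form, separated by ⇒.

S ⇒ fSf ⇒ faSaf ⇒ faaSaaf ⇒ faafSfaaf ⇒ faaffSffaaf ⇒ faaffaSaffaaf ⇒ faaffaaSaaffaaf ⇒ faaffaaaSaaaffaaf ⇒ faaffaaaaaaffaaf

S ⇒ fSf   [S ::= f S f]
fSf ⇒ faSaf   [S ::= a S a]
faSaf ⇒ faaSaaf   [S ::= a S a]
faaSaaf ⇒ faafSfaaf   [S ::= f S f]
faafSfaaf ⇒ faaffSffaaf   [S ::= f S f]
faaffSffaaf ⇒ faaffaSaffaaf   [S ::= a S a]
faaffaSaffaaf ⇒ faaffaaSaaffaaf   [S ::= a S a]
faaffaaSaaffaaf ⇒ faaffaaaSaaaffaaf   [S ::= a S a]
faaffaaaSaaaffaaf ⇒ faaffaaaaaaffaaf   [S ::= λ]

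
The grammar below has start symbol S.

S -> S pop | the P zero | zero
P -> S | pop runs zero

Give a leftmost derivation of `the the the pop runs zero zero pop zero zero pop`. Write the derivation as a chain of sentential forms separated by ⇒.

S ⇒ S pop ⇒ the P zero pop ⇒ the S zero pop ⇒ the the P zero zero pop ⇒ the the S zero zero pop ⇒ the the S pop zero zero pop ⇒ the the the P zero pop zero zero pop ⇒ the the the pop runs zero zero pop zero zero pop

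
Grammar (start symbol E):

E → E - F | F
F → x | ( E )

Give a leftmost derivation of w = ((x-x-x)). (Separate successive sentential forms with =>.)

E=>F=>(E)=>(F)=>((E))=>((E-F))=>((E-F-F))=>((F-F-F))=>((x-F-F))=>((x-x-F))=>((x-x-x))

E => F   [E → F]
F => (E)   [F → ( E )]
(E) => (F)   [E → F]
(F) => ((E))   [F → ( E )]
((E)) => ((E-F))   [E → E - F]
((E-F)) => ((E-F-F))   [E → E - F]
((E-F-F)) => ((F-F-F))   [E → F]
((F-F-F)) => ((x-F-F))   [F → x]
((x-F-F)) => ((x-x-F))   [F → x]
((x-x-F)) => ((x-x-x))   [F → x]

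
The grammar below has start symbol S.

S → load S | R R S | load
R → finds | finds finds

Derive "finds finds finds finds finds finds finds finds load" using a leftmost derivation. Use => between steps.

S => R R S   [S → R R S]
R R S => finds finds R S   [R → finds finds]
finds finds R S => finds finds finds finds S   [R → finds finds]
finds finds finds finds S => finds finds finds finds R R S   [S → R R S]
finds finds finds finds R R S => finds finds finds finds finds finds R S   [R → finds finds]
finds finds finds finds finds finds R S => finds finds finds finds finds finds finds finds S   [R → finds finds]
finds finds finds finds finds finds finds finds S => finds finds finds finds finds finds finds finds load   [S → load]

S => R R S => finds finds R S => finds finds finds finds S => finds finds finds finds R R S => finds finds finds finds finds finds R S => finds finds finds finds finds finds finds finds S => finds finds finds finds finds finds finds finds load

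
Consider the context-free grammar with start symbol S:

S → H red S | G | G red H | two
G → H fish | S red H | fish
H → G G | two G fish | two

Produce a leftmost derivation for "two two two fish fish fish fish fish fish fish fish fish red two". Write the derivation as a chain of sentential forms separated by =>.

S => G red H => H fish red H => two G fish fish red H => two H fish fish fish red H => two two G fish fish fish fish red H => two two H fish fish fish fish fish red H => two two two G fish fish fish fish fish fish red H => two two two H fish fish fish fish fish fish fish red H => two two two G G fish fish fish fish fish fish fish red H => two two two fish G fish fish fish fish fish fish fish red H => two two two fish fish fish fish fish fish fish fish fish red H => two two two fish fish fish fish fish fish fish fish fish red two

S => G red H   [S → G red H]
G red H => H fish red H   [G → H fish]
H fish red H => two G fish fish red H   [H → two G fish]
two G fish fish red H => two H fish fish fish red H   [G → H fish]
two H fish fish fish red H => two two G fish fish fish fish red H   [H → two G fish]
two two G fish fish fish fish red H => two two H fish fish fish fish fish red H   [G → H fish]
two two H fish fish fish fish fish red H => two two two G fish fish fish fish fish fish red H   [H → two G fish]
two two two G fish fish fish fish fish fish red H => two two two H fish fish fish fish fish fish fish red H   [G → H fish]
two two two H fish fish fish fish fish fish fish red H => two two two G G fish fish fish fish fish fish fish red H   [H → G G]
two two two G G fish fish fish fish fish fish fish red H => two two two fish G fish fish fish fish fish fish fish red H   [G → fish]
two two two fish G fish fish fish fish fish fish fish red H => two two two fish fish fish fish fish fish fish fish fish red H   [G → fish]
two two two fish fish fish fish fish fish fish fish fish red H => two two two fish fish fish fish fish fish fish fish fish red two   [H → two]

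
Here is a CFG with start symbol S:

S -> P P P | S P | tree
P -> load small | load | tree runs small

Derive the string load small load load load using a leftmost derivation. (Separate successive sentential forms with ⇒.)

S ⇒ S P ⇒ P P P P ⇒ load small P P P ⇒ load small load P P ⇒ load small load load P ⇒ load small load load load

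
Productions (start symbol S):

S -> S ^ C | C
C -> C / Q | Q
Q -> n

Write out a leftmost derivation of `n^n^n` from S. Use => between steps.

S => S^C => S^C^C => C^C^C => Q^C^C => n^C^C => n^Q^C => n^n^C => n^n^Q => n^n^n

S => S^C   [S -> S ^ C]
S^C => S^C^C   [S -> S ^ C]
S^C^C => C^C^C   [S -> C]
C^C^C => Q^C^C   [C -> Q]
Q^C^C => n^C^C   [Q -> n]
n^C^C => n^Q^C   [C -> Q]
n^Q^C => n^n^C   [Q -> n]
n^n^C => n^n^Q   [C -> Q]
n^n^Q => n^n^n   [Q -> n]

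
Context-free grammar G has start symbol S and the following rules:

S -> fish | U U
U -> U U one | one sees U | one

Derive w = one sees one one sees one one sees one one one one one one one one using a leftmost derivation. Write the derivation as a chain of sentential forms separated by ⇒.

S ⇒ U U   [S -> U U]
U U ⇒ U U one U   [U -> U U one]
U U one U ⇒ one sees U U one U   [U -> one sees U]
one sees U U one U ⇒ one sees one U one U   [U -> one]
one sees one U one U ⇒ one sees one U U one one U   [U -> U U one]
one sees one U U one one U ⇒ one sees one one sees U U one one U   [U -> one sees U]
one sees one one sees U U one one U ⇒ one sees one one sees U U one U one one U   [U -> U U one]
one sees one one sees U U one U one one U ⇒ one sees one one sees one U one U one one U   [U -> one]
one sees one one sees one U one U one one U ⇒ one sees one one sees one U U one one U one one U   [U -> U U one]
one sees one one sees one U U one one U one one U ⇒ one sees one one sees one one sees U U one one U one one U   [U -> one sees U]
one sees one one sees one one sees U U one one U one one U ⇒ one sees one one sees one one sees one U one one U one one U   [U -> one]
one sees one one sees one one sees one U one one U one one U ⇒ one sees one one sees one one sees one one one one U one one U   [U -> one]
one sees one one sees one one sees one one one one U one one U ⇒ one sees one one sees one one sees one one one one one one one U   [U -> one]
one sees one one sees one one sees one one one one one one one U ⇒ one sees one one sees one one sees one one one one one one one one   [U -> one]

S ⇒ U U ⇒ U U one U ⇒ one sees U U one U ⇒ one sees one U one U ⇒ one sees one U U one one U ⇒ one sees one one sees U U one one U ⇒ one sees one one sees U U one U one one U ⇒ one sees one one sees one U one U one one U ⇒ one sees one one sees one U U one one U one one U ⇒ one sees one one sees one one sees U U one one U one one U ⇒ one sees one one sees one one sees one U one one U one one U ⇒ one sees one one sees one one sees one one one one U one one U ⇒ one sees one one sees one one sees one one one one one one one U ⇒ one sees one one sees one one sees one one one one one one one one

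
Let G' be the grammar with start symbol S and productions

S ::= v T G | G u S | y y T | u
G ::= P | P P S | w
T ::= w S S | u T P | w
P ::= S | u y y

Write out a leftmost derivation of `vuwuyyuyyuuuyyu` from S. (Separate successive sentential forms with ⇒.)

S ⇒ vTG ⇒ vuTPG ⇒ vuwPG ⇒ vuwuyyG ⇒ vuwuyyPPS ⇒ vuwuyySPS ⇒ vuwuyyGuSPS ⇒ vuwuyyPuSPS ⇒ vuwuyyuyyuSPS ⇒ vuwuyyuyyuuPS ⇒ vuwuyyuyyuuuyyS ⇒ vuwuyyuyyuuuyyu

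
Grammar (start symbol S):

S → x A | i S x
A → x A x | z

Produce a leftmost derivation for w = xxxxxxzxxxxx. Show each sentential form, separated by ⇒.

S ⇒ xA ⇒ xxAx ⇒ xxxAxx ⇒ xxxxAxxx ⇒ xxxxxAxxxx ⇒ xxxxxxAxxxxx ⇒ xxxxxxzxxxxx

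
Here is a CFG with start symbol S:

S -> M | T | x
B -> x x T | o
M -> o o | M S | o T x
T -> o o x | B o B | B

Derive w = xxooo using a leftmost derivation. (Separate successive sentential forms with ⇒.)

S ⇒ T ⇒ BoB ⇒ xxToB ⇒ xxBoB ⇒ xxooB ⇒ xxooo

S ⇒ T   [S -> T]
T ⇒ BoB   [T -> B o B]
BoB ⇒ xxToB   [B -> x x T]
xxToB ⇒ xxBoB   [T -> B]
xxBoB ⇒ xxooB   [B -> o]
xxooB ⇒ xxooo   [B -> o]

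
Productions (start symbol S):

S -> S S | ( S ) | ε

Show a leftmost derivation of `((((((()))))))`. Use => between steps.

S => SS => (S)S => ((S))S => (((S)))S => ((((S))))S => (((((S)))))S => (((((SS)))))S => ((((((S)S)))))S => (((((((S))S)))))S => ((((((())S)))))S => ((((((()))))))S => ((((((()))))))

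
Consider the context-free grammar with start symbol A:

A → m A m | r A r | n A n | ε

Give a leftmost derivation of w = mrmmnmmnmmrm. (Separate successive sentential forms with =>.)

A=>mAm=>mrArm=>mrmAmrm=>mrmmAmmrm=>mrmmnAnmmrm=>mrmmnmAmnmmrm=>mrmmnmmnmmrm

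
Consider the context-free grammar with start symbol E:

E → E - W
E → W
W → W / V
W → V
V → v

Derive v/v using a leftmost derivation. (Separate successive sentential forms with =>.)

E => W   [E → W]
W => W/V   [W → W / V]
W/V => V/V   [W → V]
V/V => v/V   [V → v]
v/V => v/v   [V → v]

E=>W=>W/V=>V/V=>v/V=>v/v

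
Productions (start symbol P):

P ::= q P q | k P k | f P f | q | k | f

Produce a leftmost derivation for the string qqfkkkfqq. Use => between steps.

P=>qPq=>qqPqq=>qqfPfqq=>qqfkPkfqq=>qqfkkkfqq

P => qPq   [P ::= q P q]
qPq => qqPqq   [P ::= q P q]
qqPqq => qqfPfqq   [P ::= f P f]
qqfPfqq => qqfkPkfqq   [P ::= k P k]
qqfkPkfqq => qqfkkkfqq   [P ::= k]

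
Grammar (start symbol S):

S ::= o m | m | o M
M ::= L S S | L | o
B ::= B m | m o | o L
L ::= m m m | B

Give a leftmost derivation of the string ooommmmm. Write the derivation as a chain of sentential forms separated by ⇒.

S ⇒ oM ⇒ oL ⇒ oB ⇒ oBm ⇒ ooLm ⇒ ooBm ⇒ ooBmm ⇒ oooLmm ⇒ ooommmmm

S ⇒ oM   [S ::= o M]
oM ⇒ oL   [M ::= L]
oL ⇒ oB   [L ::= B]
oB ⇒ oBm   [B ::= B m]
oBm ⇒ ooLm   [B ::= o L]
ooLm ⇒ ooBm   [L ::= B]
ooBm ⇒ ooBmm   [B ::= B m]
ooBmm ⇒ oooLmm   [B ::= o L]
oooLmm ⇒ ooommmmm   [L ::= m m m]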